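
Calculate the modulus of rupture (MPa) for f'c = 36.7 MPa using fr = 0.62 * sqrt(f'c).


fr = 0.62 * sqrt(36.7)
= 3.756 MPa

3.756


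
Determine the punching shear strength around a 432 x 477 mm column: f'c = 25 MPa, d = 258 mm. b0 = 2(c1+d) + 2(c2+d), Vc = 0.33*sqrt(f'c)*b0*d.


b0 = 2*(432 + 258) + 2*(477 + 258) = 2850 mm
Vc = 0.33 * sqrt(25) * 2850 * 258 / 1000
= 1213.24 kN

1213.24


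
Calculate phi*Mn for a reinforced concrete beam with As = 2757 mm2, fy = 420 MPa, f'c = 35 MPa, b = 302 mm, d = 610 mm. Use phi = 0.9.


a = As * fy / (0.85 * f'c * b)
= 2757 * 420 / (0.85 * 35 * 302)
= 128.882 mm
Mn = As * fy * (d - a/2) / 10^6
= 631.7246 kN-m
phi*Mn = 0.9 * 631.7246 = 568.55 kN-m

568.55


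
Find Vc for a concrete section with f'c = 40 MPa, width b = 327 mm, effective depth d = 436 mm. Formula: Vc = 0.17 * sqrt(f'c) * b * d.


Vc = 0.17 * sqrt(40) * 327 * 436 / 1000
= 153.29 kN

153.29


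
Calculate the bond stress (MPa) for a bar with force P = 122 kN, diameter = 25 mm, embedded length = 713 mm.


u = P / (pi * db * ld)
= 122 * 1000 / (pi * 25 * 713)
= 2.179 MPa

2.179


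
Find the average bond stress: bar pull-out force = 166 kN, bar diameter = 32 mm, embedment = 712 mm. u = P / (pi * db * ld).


u = P / (pi * db * ld)
= 166 * 1000 / (pi * 32 * 712)
= 2.319 MPa

2.319


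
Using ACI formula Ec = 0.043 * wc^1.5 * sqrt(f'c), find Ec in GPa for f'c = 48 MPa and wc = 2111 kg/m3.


Ec = 0.043 * 2111^1.5 * sqrt(48) / 1000
= 28.89 GPa

28.89


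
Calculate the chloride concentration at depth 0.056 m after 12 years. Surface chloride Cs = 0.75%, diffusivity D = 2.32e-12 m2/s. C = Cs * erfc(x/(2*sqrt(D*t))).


t_seconds = 12 * 365.25 * 24 * 3600 = 378691200.0 s
arg = 0.056 / (2 * sqrt(2.32e-12 * 378691200.0))
= 0.9447
erfc(0.9447) = 0.1816
C = 0.75 * 0.1816 = 0.1362%

0.1362


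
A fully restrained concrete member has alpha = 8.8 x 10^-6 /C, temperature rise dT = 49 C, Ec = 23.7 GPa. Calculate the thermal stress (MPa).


sigma = alpha * dT * Ec
= 8.8e-6 * 49 * 23.7 * 1000
= 10.219 MPa

10.219


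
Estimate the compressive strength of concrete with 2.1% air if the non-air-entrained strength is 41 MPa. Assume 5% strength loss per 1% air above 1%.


Strength loss = (2.1 - 1) * 5 = 5.5%
f'c = 41 * (1 - 5.5/100)
= 38.74 MPa

38.74


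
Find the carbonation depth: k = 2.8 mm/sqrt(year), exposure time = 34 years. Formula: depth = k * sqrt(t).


depth = k * sqrt(t)
= 2.8 * sqrt(34)
= 16.33 mm

16.33


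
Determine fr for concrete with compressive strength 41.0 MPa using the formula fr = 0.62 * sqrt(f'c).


fr = 0.62 * sqrt(41.0)
= 3.97 MPa

3.97


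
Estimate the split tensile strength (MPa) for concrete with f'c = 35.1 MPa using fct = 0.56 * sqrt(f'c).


fct = 0.56 * sqrt(35.1)
= 0.56 * 5.925
= 3.318 MPa

3.318


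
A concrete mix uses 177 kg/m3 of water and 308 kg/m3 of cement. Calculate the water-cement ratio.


w/c = water / cement
w/c = 177 / 308 = 0.575

0.575


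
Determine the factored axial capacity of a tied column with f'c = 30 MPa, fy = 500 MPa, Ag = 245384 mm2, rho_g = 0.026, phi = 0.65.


Ast = rho * Ag = 0.026 * 245384 = 6379.984 mm2
phi*Pn = 0.65 * 0.80 * (0.85 * 30 * (245384 - 6379.984) + 500 * 6379.984) / 1000
= 4827.99 kN

4827.99


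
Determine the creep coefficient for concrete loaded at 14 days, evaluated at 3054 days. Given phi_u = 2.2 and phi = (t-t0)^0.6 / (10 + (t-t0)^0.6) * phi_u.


dt = 3054 - 14 = 3040
phi = 3040^0.6 / (10 + 3040^0.6) * 2.2
= 2.035

2.035


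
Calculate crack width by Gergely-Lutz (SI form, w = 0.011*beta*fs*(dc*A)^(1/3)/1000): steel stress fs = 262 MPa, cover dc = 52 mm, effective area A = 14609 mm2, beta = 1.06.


w = 0.011 * beta * fs * (dc * A)^(1/3) / 1000
= 0.011 * 1.06 * 262 * (52 * 14609)^(1/3) / 1000
= 0.279 mm

0.279


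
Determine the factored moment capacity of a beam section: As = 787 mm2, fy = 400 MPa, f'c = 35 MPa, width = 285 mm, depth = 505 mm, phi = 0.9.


a = As * fy / (0.85 * f'c * b)
= 787 * 400 / (0.85 * 35 * 285)
= 37.1281 mm
Mn = As * fy * (d - a/2) / 10^6
= 153.13 kN-m
phi*Mn = 0.9 * 153.13 = 137.82 kN-m

137.82


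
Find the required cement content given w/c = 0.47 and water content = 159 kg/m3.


Cement = water / (w/c)
= 159 / 0.47
= 338.3 kg/m3

338.3


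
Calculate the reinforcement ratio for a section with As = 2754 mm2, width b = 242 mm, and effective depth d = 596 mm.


rho = As / (b * d)
= 2754 / (242 * 596)
= 0.0191

0.0191


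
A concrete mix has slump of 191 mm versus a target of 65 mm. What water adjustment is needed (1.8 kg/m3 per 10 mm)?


Difference = 65 - 191 = -126 mm
Water adjustment = -126 * 1.8 / 10 = -22.7 kg/m3

-22.7


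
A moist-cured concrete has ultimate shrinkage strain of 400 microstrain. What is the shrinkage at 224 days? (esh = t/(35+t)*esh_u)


esh(224) = 224 / (35 + 224) * 400
= 224 / 259 * 400
= 345.9 microstrain

345.9


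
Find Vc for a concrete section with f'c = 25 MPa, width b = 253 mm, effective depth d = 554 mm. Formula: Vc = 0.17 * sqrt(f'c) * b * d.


Vc = 0.17 * sqrt(25) * 253 * 554 / 1000
= 119.14 kN

119.14


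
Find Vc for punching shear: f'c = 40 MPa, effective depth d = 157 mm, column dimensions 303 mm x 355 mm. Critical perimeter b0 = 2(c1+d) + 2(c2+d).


b0 = 2*(303 + 157) + 2*(355 + 157) = 1944 mm
Vc = 0.33 * sqrt(40) * 1944 * 157 / 1000
= 637.0 kN

637.0


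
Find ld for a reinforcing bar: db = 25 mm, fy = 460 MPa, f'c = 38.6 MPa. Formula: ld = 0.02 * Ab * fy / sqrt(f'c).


Ab = pi * 25^2 / 4 = 490.874 mm2
ld = 0.02 * 490.874 * 460 / sqrt(38.6)
= 726.9 mm

726.9


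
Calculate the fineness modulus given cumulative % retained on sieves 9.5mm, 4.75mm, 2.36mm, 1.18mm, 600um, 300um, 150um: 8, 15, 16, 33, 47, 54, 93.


FM = sum(cumulative % retained) / 100
= 266 / 100
= 2.66

2.66


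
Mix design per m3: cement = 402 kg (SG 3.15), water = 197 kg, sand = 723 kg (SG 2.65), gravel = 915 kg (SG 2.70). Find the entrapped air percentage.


Vol cement = 402 / (3.15 * 1000) = 0.127619 m3
Vol water = 197 / 1000 = 0.197 m3
Vol sand = 723 / (2.65 * 1000) = 0.27283 m3
Vol gravel = 915 / (2.70 * 1000) = 0.338889 m3
Total solid + water volume = 0.936338 m3
Air = (1 - 0.936338) * 100 = 6.37%

6.37


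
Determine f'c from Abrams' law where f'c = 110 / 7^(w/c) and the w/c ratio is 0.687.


f'c = 110 / 7^0.687
= 110 / 3.807
= 28.89 MPa

28.89


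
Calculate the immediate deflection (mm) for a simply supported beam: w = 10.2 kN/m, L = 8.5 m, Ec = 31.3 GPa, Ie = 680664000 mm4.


Convert: L = 8.5 m = 8500 mm, Ec = 31.3 GPa = 31300 MPa
delta = 5 * 10.2 * 8500^4 / (384 * 31300 * 680664000)
= 32.54 mm

32.54


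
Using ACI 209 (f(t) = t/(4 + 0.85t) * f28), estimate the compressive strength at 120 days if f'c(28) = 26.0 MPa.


f(120) = 120 / (4 + 0.85 * 120) * 26.0
= 120 / 106.0 * 26.0
= 29.43 MPa

29.43


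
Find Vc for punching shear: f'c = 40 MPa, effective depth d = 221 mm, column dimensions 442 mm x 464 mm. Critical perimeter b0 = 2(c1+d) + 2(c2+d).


b0 = 2*(442 + 221) + 2*(464 + 221) = 2696 mm
Vc = 0.33 * sqrt(40) * 2696 * 221 / 1000
= 1243.53 kN

1243.53


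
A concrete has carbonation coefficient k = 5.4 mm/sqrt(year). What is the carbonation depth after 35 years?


depth = k * sqrt(t)
= 5.4 * sqrt(35)
= 31.95 mm

31.95


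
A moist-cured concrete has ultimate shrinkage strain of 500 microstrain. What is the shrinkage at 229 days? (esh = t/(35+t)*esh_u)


esh(229) = 229 / (35 + 229) * 500
= 229 / 264 * 500
= 433.7 microstrain

433.7


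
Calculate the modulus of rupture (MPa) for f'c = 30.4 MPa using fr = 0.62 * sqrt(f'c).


fr = 0.62 * sqrt(30.4)
= 3.418 MPa

3.418


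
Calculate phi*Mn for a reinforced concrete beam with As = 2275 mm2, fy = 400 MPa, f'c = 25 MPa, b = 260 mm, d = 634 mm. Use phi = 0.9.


a = As * fy / (0.85 * f'c * b)
= 2275 * 400 / (0.85 * 25 * 260)
= 164.7059 mm
Mn = As * fy * (d - a/2) / 10^6
= 501.9988 kN-m
phi*Mn = 0.9 * 501.9988 = 451.8 kN-m

451.8


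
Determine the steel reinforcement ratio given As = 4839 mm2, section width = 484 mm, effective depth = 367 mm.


rho = As / (b * d)
= 4839 / (484 * 367)
= 0.0272

0.0272


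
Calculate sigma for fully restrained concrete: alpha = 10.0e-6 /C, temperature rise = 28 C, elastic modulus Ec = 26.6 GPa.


sigma = alpha * dT * Ec
= 10.0e-6 * 28 * 26.6 * 1000
= 7.448 MPa

7.448


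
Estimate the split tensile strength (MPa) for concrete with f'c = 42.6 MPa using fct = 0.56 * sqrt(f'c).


fct = 0.56 * sqrt(42.6)
= 0.56 * 6.527
= 3.655 MPa

3.655


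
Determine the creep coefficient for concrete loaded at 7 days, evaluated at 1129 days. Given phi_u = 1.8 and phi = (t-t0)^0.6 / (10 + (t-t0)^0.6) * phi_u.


dt = 1129 - 7 = 1122
phi = 1122^0.6 / (10 + 1122^0.6) * 1.8
= 1.568

1.568


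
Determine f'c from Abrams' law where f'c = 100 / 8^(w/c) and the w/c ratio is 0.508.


f'c = 100 / 8^0.508
= 100 / 2.876
= 34.77 MPa

34.77


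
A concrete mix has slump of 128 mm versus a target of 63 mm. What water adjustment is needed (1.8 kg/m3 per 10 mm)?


Difference = 63 - 128 = -65 mm
Water adjustment = -65 * 1.8 / 10 = -11.7 kg/m3

-11.7


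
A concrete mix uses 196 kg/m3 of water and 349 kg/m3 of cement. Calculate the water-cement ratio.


w/c = water / cement
w/c = 196 / 349 = 0.562

0.562


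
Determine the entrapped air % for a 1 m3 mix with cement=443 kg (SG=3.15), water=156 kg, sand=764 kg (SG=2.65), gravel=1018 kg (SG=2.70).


Vol cement = 443 / (3.15 * 1000) = 0.140635 m3
Vol water = 156 / 1000 = 0.156 m3
Vol sand = 764 / (2.65 * 1000) = 0.288302 m3
Vol gravel = 1018 / (2.70 * 1000) = 0.377037 m3
Total solid + water volume = 0.961974 m3
Air = (1 - 0.961974) * 100 = 3.8%

3.8


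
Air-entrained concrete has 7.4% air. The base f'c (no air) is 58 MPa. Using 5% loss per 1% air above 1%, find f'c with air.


Strength loss = (7.4 - 1) * 5 = 32.0%
f'c = 58 * (1 - 32.0/100)
= 39.44 MPa

39.44


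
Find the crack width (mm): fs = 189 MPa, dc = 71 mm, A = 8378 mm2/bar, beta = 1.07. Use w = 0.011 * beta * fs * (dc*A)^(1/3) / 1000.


w = 0.011 * beta * fs * (dc * A)^(1/3) / 1000
= 0.011 * 1.07 * 189 * (71 * 8378)^(1/3) / 1000
= 0.187 mm

0.187


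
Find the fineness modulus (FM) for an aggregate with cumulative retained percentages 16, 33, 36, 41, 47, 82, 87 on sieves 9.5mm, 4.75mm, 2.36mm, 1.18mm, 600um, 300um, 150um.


FM = sum(cumulative % retained) / 100
= 342 / 100
= 3.42

3.42


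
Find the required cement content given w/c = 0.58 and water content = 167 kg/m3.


Cement = water / (w/c)
= 167 / 0.58
= 287.9 kg/m3

287.9


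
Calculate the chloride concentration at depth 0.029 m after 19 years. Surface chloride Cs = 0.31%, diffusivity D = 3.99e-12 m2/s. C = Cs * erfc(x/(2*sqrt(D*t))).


t_seconds = 19 * 365.25 * 24 * 3600 = 599594400.0 s
arg = 0.029 / (2 * sqrt(3.99e-12 * 599594400.0))
= 0.2965
erfc(0.2965) = 0.675
C = 0.31 * 0.675 = 0.2093%

0.2093


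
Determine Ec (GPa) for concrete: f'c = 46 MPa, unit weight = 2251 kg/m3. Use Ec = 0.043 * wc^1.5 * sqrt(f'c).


Ec = 0.043 * 2251^1.5 * sqrt(46) / 1000
= 31.15 GPa

31.15


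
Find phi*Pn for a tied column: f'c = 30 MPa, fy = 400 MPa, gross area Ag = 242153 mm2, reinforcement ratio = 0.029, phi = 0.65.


Ast = rho * Ag = 0.029 * 242153 = 7022.437 mm2
phi*Pn = 0.65 * 0.80 * (0.85 * 30 * (242153 - 7022.437) + 400 * 7022.437) / 1000
= 4578.5 kN

4578.5


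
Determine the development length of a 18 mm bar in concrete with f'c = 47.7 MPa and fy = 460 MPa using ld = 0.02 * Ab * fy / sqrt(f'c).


Ab = pi * 18^2 / 4 = 254.469 mm2
ld = 0.02 * 254.469 * 460 / sqrt(47.7)
= 339.0 mm

339.0


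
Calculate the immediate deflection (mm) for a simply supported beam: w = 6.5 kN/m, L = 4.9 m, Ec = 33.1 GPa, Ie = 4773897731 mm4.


Convert: L = 4.9 m = 4900 mm, Ec = 33.1 GPa = 33100 MPa
delta = 5 * 6.5 * 4900^4 / (384 * 33100 * 4773897731)
= 0.31 mm

0.31


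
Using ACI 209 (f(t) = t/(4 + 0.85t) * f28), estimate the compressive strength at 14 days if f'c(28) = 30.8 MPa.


f(14) = 14 / (4 + 0.85 * 14) * 30.8
= 14 / 15.9 * 30.8
= 27.12 MPa

27.12


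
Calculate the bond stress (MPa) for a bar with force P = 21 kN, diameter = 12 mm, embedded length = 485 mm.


u = P / (pi * db * ld)
= 21 * 1000 / (pi * 12 * 485)
= 1.149 MPa

1.149


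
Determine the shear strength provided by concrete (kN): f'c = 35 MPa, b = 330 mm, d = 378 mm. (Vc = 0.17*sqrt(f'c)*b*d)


Vc = 0.17 * sqrt(35) * 330 * 378 / 1000
= 125.46 kN

125.46


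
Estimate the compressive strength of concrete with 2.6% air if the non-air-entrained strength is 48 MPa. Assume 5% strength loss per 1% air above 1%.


Strength loss = (2.6 - 1) * 5 = 8.0%
f'c = 48 * (1 - 8.0/100)
= 44.16 MPa

44.16


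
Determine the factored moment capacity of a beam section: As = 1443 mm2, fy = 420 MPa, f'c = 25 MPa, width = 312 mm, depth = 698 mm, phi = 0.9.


a = As * fy / (0.85 * f'c * b)
= 1443 * 420 / (0.85 * 25 * 312)
= 91.4118 mm
Mn = As * fy * (d - a/2) / 10^6
= 395.3294 kN-m
phi*Mn = 0.9 * 395.3294 = 355.8 kN-m

355.8


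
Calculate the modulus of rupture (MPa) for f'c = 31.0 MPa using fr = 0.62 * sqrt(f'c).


fr = 0.62 * sqrt(31.0)
= 3.452 MPa

3.452


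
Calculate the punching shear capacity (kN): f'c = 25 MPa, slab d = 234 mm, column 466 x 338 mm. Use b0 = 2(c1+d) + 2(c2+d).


b0 = 2*(466 + 234) + 2*(338 + 234) = 2544 mm
Vc = 0.33 * sqrt(25) * 2544 * 234 / 1000
= 982.24 kN

982.24


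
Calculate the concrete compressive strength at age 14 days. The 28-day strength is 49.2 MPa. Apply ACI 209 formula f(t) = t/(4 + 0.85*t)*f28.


f(14) = 14 / (4 + 0.85 * 14) * 49.2
= 14 / 15.9 * 49.2
= 43.32 MPa

43.32


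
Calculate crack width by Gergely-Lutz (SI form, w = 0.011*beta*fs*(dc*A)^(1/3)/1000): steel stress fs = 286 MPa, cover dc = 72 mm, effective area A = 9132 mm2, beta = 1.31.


w = 0.011 * beta * fs * (dc * A)^(1/3) / 1000
= 0.011 * 1.31 * 286 * (72 * 9132)^(1/3) / 1000
= 0.358 mm

0.358


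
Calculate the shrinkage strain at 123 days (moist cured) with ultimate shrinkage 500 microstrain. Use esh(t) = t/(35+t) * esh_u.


esh(123) = 123 / (35 + 123) * 500
= 123 / 158 * 500
= 389.2 microstrain

389.2


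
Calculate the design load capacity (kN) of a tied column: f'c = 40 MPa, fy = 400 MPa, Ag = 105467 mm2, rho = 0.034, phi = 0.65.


Ast = rho * Ag = 0.034 * 105467 = 3585.878 mm2
phi*Pn = 0.65 * 0.80 * (0.85 * 40 * (105467 - 3585.878) + 400 * 3585.878) / 1000
= 2547.12 kN

2547.12


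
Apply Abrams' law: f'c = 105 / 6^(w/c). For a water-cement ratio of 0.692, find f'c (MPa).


f'c = 105 / 6^0.692
= 105 / 3.455
= 30.39 MPa

30.39


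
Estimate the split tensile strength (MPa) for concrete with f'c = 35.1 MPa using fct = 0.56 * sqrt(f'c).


fct = 0.56 * sqrt(35.1)
= 0.56 * 5.925
= 3.318 MPa

3.318


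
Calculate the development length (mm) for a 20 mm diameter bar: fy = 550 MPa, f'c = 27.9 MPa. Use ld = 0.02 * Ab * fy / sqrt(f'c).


Ab = pi * 20^2 / 4 = 314.159 mm2
ld = 0.02 * 314.159 * 550 / sqrt(27.9)
= 654.2 mm

654.2


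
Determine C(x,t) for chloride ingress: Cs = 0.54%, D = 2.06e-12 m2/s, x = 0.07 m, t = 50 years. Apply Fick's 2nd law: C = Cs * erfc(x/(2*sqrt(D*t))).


t_seconds = 50 * 365.25 * 24 * 3600 = 1577880000.0 s
arg = 0.07 / (2 * sqrt(2.06e-12 * 1577880000.0))
= 0.6139
erfc(0.6139) = 0.3853
C = 0.54 * 0.3853 = 0.2081%

0.2081


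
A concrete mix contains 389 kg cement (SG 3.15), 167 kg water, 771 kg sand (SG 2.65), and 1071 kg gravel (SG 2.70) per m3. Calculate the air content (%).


Vol cement = 389 / (3.15 * 1000) = 0.123492 m3
Vol water = 167 / 1000 = 0.167 m3
Vol sand = 771 / (2.65 * 1000) = 0.290943 m3
Vol gravel = 1071 / (2.70 * 1000) = 0.396667 m3
Total solid + water volume = 0.978102 m3
Air = (1 - 0.978102) * 100 = 2.19%

2.19


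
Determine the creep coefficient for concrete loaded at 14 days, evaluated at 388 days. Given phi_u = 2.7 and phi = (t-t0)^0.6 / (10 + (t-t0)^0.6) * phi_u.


dt = 388 - 14 = 374
phi = 374^0.6 / (10 + 374^0.6) * 2.7
= 2.1

2.1


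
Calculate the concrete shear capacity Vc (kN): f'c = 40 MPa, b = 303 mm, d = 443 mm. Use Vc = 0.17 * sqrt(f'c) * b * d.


Vc = 0.17 * sqrt(40) * 303 * 443 / 1000
= 144.32 kN

144.32


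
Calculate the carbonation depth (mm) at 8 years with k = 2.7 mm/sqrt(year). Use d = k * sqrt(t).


depth = k * sqrt(t)
= 2.7 * sqrt(8)
= 7.64 mm

7.64


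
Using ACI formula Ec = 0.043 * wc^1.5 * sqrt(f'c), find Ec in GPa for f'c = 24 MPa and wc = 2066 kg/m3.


Ec = 0.043 * 2066^1.5 * sqrt(24) / 1000
= 19.78 GPa

19.78


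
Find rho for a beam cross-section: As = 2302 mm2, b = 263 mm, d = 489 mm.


rho = As / (b * d)
= 2302 / (263 * 489)
= 0.0179

0.0179


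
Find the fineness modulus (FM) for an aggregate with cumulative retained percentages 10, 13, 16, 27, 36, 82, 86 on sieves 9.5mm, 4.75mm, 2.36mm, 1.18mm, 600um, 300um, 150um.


FM = sum(cumulative % retained) / 100
= 270 / 100
= 2.7

2.7


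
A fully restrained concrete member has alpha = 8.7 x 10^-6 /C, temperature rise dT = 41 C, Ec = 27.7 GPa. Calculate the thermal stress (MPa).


sigma = alpha * dT * Ec
= 8.7e-6 * 41 * 27.7 * 1000
= 9.881 MPa

9.881


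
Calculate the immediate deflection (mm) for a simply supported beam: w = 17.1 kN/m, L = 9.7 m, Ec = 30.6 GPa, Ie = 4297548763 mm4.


Convert: L = 9.7 m = 9700 mm, Ec = 30.6 GPa = 30600 MPa
delta = 5 * 17.1 * 9700^4 / (384 * 30600 * 4297548763)
= 14.99 mm

14.99


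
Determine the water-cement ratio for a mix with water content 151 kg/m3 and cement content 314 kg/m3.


w/c = water / cement
w/c = 151 / 314 = 0.481

0.481


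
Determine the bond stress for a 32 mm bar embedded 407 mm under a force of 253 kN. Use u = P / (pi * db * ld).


u = P / (pi * db * ld)
= 253 * 1000 / (pi * 32 * 407)
= 6.183 MPa

6.183


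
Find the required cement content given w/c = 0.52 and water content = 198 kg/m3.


Cement = water / (w/c)
= 198 / 0.52
= 380.8 kg/m3

380.8


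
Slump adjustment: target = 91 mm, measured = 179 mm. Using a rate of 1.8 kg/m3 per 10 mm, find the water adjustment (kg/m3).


Difference = 91 - 179 = -88 mm
Water adjustment = -88 * 1.8 / 10 = -15.8 kg/m3

-15.8


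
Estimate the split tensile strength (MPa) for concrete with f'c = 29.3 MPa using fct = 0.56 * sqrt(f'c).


fct = 0.56 * sqrt(29.3)
= 0.56 * 5.413
= 3.031 MPa

3.031


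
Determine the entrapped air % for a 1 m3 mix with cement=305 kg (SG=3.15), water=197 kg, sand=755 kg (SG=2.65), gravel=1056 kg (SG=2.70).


Vol cement = 305 / (3.15 * 1000) = 0.096825 m3
Vol water = 197 / 1000 = 0.197 m3
Vol sand = 755 / (2.65 * 1000) = 0.284906 m3
Vol gravel = 1056 / (2.70 * 1000) = 0.391111 m3
Total solid + water volume = 0.969842 m3
Air = (1 - 0.969842) * 100 = 3.02%

3.02


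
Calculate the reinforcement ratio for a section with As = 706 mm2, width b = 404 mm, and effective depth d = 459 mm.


rho = As / (b * d)
= 706 / (404 * 459)
= 0.0038

0.0038


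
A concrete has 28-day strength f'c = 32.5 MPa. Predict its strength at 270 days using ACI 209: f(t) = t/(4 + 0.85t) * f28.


f(270) = 270 / (4 + 0.85 * 270) * 32.5
= 270 / 233.5 * 32.5
= 37.58 MPa

37.58


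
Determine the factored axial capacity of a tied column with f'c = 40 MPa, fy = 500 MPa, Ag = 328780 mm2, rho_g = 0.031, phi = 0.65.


Ast = rho * Ag = 0.031 * 328780 = 10192.18 mm2
phi*Pn = 0.65 * 0.80 * (0.85 * 40 * (328780 - 10192.18) + 500 * 10192.18) / 1000
= 8282.6 kN

8282.6


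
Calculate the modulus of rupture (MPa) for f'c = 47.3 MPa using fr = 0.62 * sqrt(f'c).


fr = 0.62 * sqrt(47.3)
= 4.264 MPa

4.264


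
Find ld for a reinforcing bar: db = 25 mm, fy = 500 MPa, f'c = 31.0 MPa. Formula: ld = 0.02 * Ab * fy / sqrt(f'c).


Ab = pi * 25^2 / 4 = 490.874 mm2
ld = 0.02 * 490.874 * 500 / sqrt(31.0)
= 881.6 mm

881.6


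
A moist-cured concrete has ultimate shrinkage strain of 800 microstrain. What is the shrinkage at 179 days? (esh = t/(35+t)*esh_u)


esh(179) = 179 / (35 + 179) * 800
= 179 / 214 * 800
= 669.2 microstrain

669.2


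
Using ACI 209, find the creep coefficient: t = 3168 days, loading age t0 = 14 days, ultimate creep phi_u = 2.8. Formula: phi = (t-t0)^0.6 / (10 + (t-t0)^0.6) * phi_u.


dt = 3168 - 14 = 3154
phi = 3154^0.6 / (10 + 3154^0.6) * 2.8
= 2.594

2.594


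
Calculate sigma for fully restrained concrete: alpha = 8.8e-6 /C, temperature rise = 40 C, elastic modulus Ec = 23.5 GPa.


sigma = alpha * dT * Ec
= 8.8e-6 * 40 * 23.5 * 1000
= 8.272 MPa

8.272


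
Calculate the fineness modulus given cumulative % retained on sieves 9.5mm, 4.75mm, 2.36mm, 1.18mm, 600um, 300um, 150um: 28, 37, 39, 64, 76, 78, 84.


FM = sum(cumulative % retained) / 100
= 406 / 100
= 4.06

4.06


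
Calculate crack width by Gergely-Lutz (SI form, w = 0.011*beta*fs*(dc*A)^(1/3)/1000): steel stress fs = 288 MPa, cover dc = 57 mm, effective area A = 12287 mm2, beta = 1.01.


w = 0.011 * beta * fs * (dc * A)^(1/3) / 1000
= 0.011 * 1.01 * 288 * (57 * 12287)^(1/3) / 1000
= 0.284 mm

0.284


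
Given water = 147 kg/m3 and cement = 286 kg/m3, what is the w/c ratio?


w/c = water / cement
w/c = 147 / 286 = 0.514

0.514


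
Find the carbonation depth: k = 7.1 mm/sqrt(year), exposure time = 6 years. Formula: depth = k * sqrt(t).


depth = k * sqrt(t)
= 7.1 * sqrt(6)
= 17.39 mm

17.39


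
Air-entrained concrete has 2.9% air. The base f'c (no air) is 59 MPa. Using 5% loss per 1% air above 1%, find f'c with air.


Strength loss = (2.9 - 1) * 5 = 9.5%
f'c = 59 * (1 - 9.5/100)
= 53.4 MPa

53.4


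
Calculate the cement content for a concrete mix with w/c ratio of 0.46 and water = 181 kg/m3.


Cement = water / (w/c)
= 181 / 0.46
= 393.5 kg/m3

393.5


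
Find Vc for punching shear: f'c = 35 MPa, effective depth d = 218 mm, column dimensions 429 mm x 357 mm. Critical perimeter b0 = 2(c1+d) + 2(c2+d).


b0 = 2*(429 + 218) + 2*(357 + 218) = 2444 mm
Vc = 0.33 * sqrt(35) * 2444 * 218 / 1000
= 1040.17 kN

1040.17


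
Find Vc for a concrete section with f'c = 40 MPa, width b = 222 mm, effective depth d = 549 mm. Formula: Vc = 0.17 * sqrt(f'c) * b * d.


Vc = 0.17 * sqrt(40) * 222 * 549 / 1000
= 131.04 kN

131.04


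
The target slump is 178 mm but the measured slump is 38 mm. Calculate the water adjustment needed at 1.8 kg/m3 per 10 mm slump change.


Difference = 178 - 38 = 140 mm
Water adjustment = 140 * 1.8 / 10 = 25.2 kg/m3

25.2


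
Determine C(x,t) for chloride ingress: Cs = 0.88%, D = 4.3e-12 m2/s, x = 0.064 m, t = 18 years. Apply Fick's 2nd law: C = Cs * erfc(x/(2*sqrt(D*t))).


t_seconds = 18 * 365.25 * 24 * 3600 = 568036800.0 s
arg = 0.064 / (2 * sqrt(4.3e-12 * 568036800.0))
= 0.6475
erfc(0.6475) = 0.3598
C = 0.88 * 0.3598 = 0.3167%

0.3167


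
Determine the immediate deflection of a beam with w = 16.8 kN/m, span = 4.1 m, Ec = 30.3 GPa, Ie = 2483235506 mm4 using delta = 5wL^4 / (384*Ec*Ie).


Convert: L = 4.1 m = 4100 mm, Ec = 30.3 GPa = 30300 MPa
delta = 5 * 16.8 * 4100^4 / (384 * 30300 * 2483235506)
= 0.82 mm

0.82


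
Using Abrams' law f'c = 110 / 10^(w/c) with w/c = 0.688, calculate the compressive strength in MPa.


f'c = 110 / 10^0.688
= 110 / 4.875
= 22.56 MPa

22.56


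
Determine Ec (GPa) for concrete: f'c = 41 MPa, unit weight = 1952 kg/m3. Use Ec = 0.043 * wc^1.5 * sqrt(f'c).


Ec = 0.043 * 1952^1.5 * sqrt(41) / 1000
= 23.75 GPa

23.75


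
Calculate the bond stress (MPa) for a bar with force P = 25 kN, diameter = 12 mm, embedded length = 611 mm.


u = P / (pi * db * ld)
= 25 * 1000 / (pi * 12 * 611)
= 1.085 MPa

1.085


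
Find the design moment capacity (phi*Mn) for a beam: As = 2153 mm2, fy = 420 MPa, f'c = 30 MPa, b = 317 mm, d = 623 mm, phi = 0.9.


a = As * fy / (0.85 * f'c * b)
= 2153 * 420 / (0.85 * 30 * 317)
= 111.8649 mm
Mn = As * fy * (d - a/2) / 10^6
= 512.7765 kN-m
phi*Mn = 0.9 * 512.7765 = 461.5 kN-m

461.5


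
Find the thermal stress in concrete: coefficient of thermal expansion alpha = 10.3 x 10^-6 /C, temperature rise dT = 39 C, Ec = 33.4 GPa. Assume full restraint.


sigma = alpha * dT * Ec
= 10.3e-6 * 39 * 33.4 * 1000
= 13.417 MPa

13.417


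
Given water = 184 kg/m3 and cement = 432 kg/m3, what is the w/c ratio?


w/c = water / cement
w/c = 184 / 432 = 0.426

0.426


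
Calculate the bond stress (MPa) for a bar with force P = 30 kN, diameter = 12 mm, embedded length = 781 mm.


u = P / (pi * db * ld)
= 30 * 1000 / (pi * 12 * 781)
= 1.019 MPa

1.019


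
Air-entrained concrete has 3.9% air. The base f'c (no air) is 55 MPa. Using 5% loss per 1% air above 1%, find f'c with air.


Strength loss = (3.9 - 1) * 5 = 14.5%
f'c = 55 * (1 - 14.5/100)
= 47.02 MPa

47.02


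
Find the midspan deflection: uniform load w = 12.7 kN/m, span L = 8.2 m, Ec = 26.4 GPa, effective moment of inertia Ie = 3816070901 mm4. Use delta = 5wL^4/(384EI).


Convert: L = 8.2 m = 8200 mm, Ec = 26.4 GPa = 26400 MPa
delta = 5 * 12.7 * 8200^4 / (384 * 26400 * 3816070901)
= 7.42 mm

7.42


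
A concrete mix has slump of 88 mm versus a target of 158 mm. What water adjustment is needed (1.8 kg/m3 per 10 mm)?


Difference = 158 - 88 = 70 mm
Water adjustment = 70 * 1.8 / 10 = 12.6 kg/m3

12.6


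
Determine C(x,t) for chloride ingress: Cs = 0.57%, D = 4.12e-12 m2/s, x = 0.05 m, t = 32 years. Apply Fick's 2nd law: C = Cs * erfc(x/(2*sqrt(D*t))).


t_seconds = 32 * 365.25 * 24 * 3600 = 1009843200.0 s
arg = 0.05 / (2 * sqrt(4.12e-12 * 1009843200.0))
= 0.3876
erfc(0.3876) = 0.5836
C = 0.57 * 0.5836 = 0.3327%

0.3327


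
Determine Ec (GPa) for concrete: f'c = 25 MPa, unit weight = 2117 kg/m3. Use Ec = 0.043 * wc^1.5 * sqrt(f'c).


Ec = 0.043 * 2117^1.5 * sqrt(25) / 1000
= 20.94 GPa

20.94


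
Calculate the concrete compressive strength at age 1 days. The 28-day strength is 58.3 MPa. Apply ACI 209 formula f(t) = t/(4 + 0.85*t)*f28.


f(1) = 1 / (4 + 0.85 * 1) * 58.3
= 1 / 4.85 * 58.3
= 12.02 MPa

12.02


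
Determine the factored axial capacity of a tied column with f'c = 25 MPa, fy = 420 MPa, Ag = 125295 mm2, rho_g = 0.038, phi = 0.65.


Ast = rho * Ag = 0.038 * 125295 = 4761.21 mm2
phi*Pn = 0.65 * 0.80 * (0.85 * 25 * (125295 - 4761.21) + 420 * 4761.21) / 1000
= 2371.75 kN

2371.75


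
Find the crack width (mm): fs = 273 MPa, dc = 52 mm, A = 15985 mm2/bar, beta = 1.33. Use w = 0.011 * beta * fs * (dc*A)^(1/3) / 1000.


w = 0.011 * beta * fs * (dc * A)^(1/3) / 1000
= 0.011 * 1.33 * 273 * (52 * 15985)^(1/3) / 1000
= 0.376 mm

0.376


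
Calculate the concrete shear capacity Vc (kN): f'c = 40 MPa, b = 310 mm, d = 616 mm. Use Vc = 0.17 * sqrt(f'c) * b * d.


Vc = 0.17 * sqrt(40) * 310 * 616 / 1000
= 205.32 kN

205.32


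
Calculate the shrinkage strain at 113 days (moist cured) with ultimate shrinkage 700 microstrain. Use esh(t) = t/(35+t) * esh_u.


esh(113) = 113 / (35 + 113) * 700
= 113 / 148 * 700
= 534.5 microstrain

534.5


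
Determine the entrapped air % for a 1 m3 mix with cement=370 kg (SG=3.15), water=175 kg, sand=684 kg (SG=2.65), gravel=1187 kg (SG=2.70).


Vol cement = 370 / (3.15 * 1000) = 0.11746 m3
Vol water = 175 / 1000 = 0.175 m3
Vol sand = 684 / (2.65 * 1000) = 0.258113 m3
Vol gravel = 1187 / (2.70 * 1000) = 0.43963 m3
Total solid + water volume = 0.990203 m3
Air = (1 - 0.990203) * 100 = 0.98%

0.98


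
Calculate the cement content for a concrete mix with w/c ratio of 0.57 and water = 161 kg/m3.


Cement = water / (w/c)
= 161 / 0.57
= 282.5 kg/m3

282.5


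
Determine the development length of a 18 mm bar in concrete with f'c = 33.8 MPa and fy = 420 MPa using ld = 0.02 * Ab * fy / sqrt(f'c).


Ab = pi * 18^2 / 4 = 254.469 mm2
ld = 0.02 * 254.469 * 420 / sqrt(33.8)
= 367.7 mm

367.7


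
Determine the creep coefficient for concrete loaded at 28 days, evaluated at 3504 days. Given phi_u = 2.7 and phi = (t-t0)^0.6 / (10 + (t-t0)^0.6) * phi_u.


dt = 3504 - 28 = 3476
phi = 3476^0.6 / (10 + 3476^0.6) * 2.7
= 2.512

2.512


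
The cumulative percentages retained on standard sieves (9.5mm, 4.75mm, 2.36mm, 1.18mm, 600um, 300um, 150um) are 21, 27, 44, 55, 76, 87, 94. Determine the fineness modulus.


FM = sum(cumulative % retained) / 100
= 404 / 100
= 4.04

4.04


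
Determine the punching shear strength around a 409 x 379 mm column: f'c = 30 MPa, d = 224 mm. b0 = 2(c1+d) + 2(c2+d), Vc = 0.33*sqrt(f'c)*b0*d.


b0 = 2*(409 + 224) + 2*(379 + 224) = 2472 mm
Vc = 0.33 * sqrt(30) * 2472 * 224 / 1000
= 1000.85 kN

1000.85


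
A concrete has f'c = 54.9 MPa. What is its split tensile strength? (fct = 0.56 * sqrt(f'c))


fct = 0.56 * sqrt(54.9)
= 0.56 * 7.409
= 4.149 MPa

4.149


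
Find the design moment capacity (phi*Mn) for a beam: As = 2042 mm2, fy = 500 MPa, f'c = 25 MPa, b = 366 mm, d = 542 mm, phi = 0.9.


a = As * fy / (0.85 * f'c * b)
= 2042 * 500 / (0.85 * 25 * 366)
= 131.2761 mm
Mn = As * fy * (d - a/2) / 10^6
= 486.3655 kN-m
phi*Mn = 0.9 * 486.3655 = 437.73 kN-m

437.73


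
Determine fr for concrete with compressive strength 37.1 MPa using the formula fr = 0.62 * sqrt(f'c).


fr = 0.62 * sqrt(37.1)
= 3.776 MPa

3.776


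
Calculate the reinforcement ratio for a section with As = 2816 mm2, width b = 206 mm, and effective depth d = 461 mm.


rho = As / (b * d)
= 2816 / (206 * 461)
= 0.0297

0.0297


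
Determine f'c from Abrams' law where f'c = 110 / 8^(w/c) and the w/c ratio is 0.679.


f'c = 110 / 8^0.679
= 110 / 4.104
= 26.8 MPa

26.8


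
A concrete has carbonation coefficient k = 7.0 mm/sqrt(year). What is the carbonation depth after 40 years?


depth = k * sqrt(t)
= 7.0 * sqrt(40)
= 44.27 mm

44.27


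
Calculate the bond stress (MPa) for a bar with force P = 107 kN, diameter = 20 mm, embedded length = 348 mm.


u = P / (pi * db * ld)
= 107 * 1000 / (pi * 20 * 348)
= 4.894 MPa

4.894


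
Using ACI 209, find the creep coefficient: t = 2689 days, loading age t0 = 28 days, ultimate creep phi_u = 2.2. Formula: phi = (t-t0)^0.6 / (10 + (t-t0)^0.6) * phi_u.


dt = 2689 - 28 = 2661
phi = 2661^0.6 / (10 + 2661^0.6) * 2.2
= 2.022

2.022


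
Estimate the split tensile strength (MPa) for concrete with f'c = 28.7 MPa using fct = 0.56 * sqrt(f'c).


fct = 0.56 * sqrt(28.7)
= 0.56 * 5.357
= 3.0 MPa

3.0


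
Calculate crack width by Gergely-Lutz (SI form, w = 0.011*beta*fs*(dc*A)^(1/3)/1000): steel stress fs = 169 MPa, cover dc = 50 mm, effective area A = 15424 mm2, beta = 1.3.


w = 0.011 * beta * fs * (dc * A)^(1/3) / 1000
= 0.011 * 1.3 * 169 * (50 * 15424)^(1/3) / 1000
= 0.222 mm

0.222


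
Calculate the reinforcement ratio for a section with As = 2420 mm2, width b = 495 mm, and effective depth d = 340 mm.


rho = As / (b * d)
= 2420 / (495 * 340)
= 0.0144

0.0144


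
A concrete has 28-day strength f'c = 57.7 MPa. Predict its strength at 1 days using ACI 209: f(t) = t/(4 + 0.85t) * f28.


f(1) = 1 / (4 + 0.85 * 1) * 57.7
= 1 / 4.85 * 57.7
= 11.9 MPa

11.9


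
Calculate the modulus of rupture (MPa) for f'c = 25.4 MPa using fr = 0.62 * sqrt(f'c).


fr = 0.62 * sqrt(25.4)
= 3.125 MPa

3.125


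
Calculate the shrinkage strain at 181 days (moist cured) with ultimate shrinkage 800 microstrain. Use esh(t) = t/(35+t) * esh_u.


esh(181) = 181 / (35 + 181) * 800
= 181 / 216 * 800
= 670.4 microstrain

670.4


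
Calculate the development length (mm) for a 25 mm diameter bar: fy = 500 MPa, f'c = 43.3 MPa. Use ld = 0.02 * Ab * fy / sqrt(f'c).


Ab = pi * 25^2 / 4 = 490.874 mm2
ld = 0.02 * 490.874 * 500 / sqrt(43.3)
= 746.0 mm

746.0


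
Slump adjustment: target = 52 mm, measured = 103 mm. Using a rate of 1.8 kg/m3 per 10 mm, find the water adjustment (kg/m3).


Difference = 52 - 103 = -51 mm
Water adjustment = -51 * 1.8 / 10 = -9.2 kg/m3

-9.2


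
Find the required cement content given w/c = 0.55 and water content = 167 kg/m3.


Cement = water / (w/c)
= 167 / 0.55
= 303.6 kg/m3

303.6


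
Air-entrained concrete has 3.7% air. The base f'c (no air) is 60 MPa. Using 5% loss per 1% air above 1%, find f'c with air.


Strength loss = (3.7 - 1) * 5 = 13.5%
f'c = 60 * (1 - 13.5/100)
= 51.9 MPa

51.9


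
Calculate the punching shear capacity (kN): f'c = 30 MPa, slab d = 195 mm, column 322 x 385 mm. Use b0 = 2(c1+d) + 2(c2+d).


b0 = 2*(322 + 195) + 2*(385 + 195) = 2194 mm
Vc = 0.33 * sqrt(30) * 2194 * 195 / 1000
= 773.3 kN

773.3


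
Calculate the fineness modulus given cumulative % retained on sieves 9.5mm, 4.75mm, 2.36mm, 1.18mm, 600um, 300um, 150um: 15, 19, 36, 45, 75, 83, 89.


FM = sum(cumulative % retained) / 100
= 362 / 100
= 3.62

3.62


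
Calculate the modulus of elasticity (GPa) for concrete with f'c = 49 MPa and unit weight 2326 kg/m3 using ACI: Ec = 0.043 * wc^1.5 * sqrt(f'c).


Ec = 0.043 * 2326^1.5 * sqrt(49) / 1000
= 33.77 GPa

33.77


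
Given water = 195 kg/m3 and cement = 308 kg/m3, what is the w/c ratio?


w/c = water / cement
w/c = 195 / 308 = 0.633

0.633


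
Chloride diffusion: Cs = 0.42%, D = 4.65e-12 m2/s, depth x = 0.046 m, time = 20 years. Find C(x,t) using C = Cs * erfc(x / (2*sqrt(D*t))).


t_seconds = 20 * 365.25 * 24 * 3600 = 631152000.0 s
arg = 0.046 / (2 * sqrt(4.65e-12 * 631152000.0))
= 0.4246
erfc(0.4246) = 0.5482
C = 0.42 * 0.5482 = 0.2303%

0.2303


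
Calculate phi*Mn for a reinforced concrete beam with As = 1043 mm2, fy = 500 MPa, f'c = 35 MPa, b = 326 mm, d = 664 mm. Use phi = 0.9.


a = As * fy / (0.85 * f'c * b)
= 1043 * 500 / (0.85 * 35 * 326)
= 53.7712 mm
Mn = As * fy * (d - a/2) / 10^6
= 332.2552 kN-m
phi*Mn = 0.9 * 332.2552 = 299.03 kN-m

299.03


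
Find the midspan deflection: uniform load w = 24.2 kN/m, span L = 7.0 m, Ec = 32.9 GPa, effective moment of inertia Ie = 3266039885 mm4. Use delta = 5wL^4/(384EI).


Convert: L = 7.0 m = 7000 mm, Ec = 32.9 GPa = 32900 MPa
delta = 5 * 24.2 * 7000^4 / (384 * 32900 * 3266039885)
= 7.04 mm

7.04


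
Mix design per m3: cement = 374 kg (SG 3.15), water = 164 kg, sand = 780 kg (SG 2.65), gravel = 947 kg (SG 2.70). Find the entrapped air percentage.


Vol cement = 374 / (3.15 * 1000) = 0.11873 m3
Vol water = 164 / 1000 = 0.164 m3
Vol sand = 780 / (2.65 * 1000) = 0.29434 m3
Vol gravel = 947 / (2.70 * 1000) = 0.350741 m3
Total solid + water volume = 0.927811 m3
Air = (1 - 0.927811) * 100 = 7.22%

7.22


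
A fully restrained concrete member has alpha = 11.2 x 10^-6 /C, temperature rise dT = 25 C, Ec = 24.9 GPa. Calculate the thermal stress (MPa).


sigma = alpha * dT * Ec
= 11.2e-6 * 25 * 24.9 * 1000
= 6.972 MPa

6.972


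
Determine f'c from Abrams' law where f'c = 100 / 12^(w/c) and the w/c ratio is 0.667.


f'c = 100 / 12^0.667
= 100 / 5.246
= 19.06 MPa

19.06


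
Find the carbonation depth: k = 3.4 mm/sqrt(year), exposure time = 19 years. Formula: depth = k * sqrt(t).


depth = k * sqrt(t)
= 3.4 * sqrt(19)
= 14.82 mm

14.82


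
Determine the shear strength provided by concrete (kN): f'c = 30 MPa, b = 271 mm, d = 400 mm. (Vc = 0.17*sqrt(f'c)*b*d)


Vc = 0.17 * sqrt(30) * 271 * 400 / 1000
= 100.93 kN

100.93


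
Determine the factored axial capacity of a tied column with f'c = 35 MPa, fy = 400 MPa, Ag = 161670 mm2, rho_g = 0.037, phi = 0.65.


Ast = rho * Ag = 0.037 * 161670 = 5981.79 mm2
phi*Pn = 0.65 * 0.80 * (0.85 * 35 * (161670 - 5981.79) + 400 * 5981.79) / 1000
= 3652.71 kN

3652.71


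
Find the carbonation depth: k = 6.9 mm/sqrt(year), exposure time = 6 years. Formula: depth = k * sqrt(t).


depth = k * sqrt(t)
= 6.9 * sqrt(6)
= 16.9 mm

16.9


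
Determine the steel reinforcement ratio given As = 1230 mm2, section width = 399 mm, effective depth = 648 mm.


rho = As / (b * d)
= 1230 / (399 * 648)
= 0.0048

0.0048


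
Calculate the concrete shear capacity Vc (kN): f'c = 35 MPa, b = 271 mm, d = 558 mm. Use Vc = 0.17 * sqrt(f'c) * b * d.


Vc = 0.17 * sqrt(35) * 271 * 558 / 1000
= 152.09 kN

152.09


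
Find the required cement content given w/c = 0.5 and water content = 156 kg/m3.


Cement = water / (w/c)
= 156 / 0.5
= 312.0 kg/m3

312.0


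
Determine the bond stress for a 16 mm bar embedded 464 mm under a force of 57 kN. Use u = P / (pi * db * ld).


u = P / (pi * db * ld)
= 57 * 1000 / (pi * 16 * 464)
= 2.444 MPa

2.444


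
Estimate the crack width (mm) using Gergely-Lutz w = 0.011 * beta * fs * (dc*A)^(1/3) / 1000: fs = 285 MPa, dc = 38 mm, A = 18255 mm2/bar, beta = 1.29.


w = 0.011 * beta * fs * (dc * A)^(1/3) / 1000
= 0.011 * 1.29 * 285 * (38 * 18255)^(1/3) / 1000
= 0.358 mm

0.358


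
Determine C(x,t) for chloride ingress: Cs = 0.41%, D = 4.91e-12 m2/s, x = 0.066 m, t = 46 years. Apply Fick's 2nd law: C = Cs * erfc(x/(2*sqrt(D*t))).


t_seconds = 46 * 365.25 * 24 * 3600 = 1451649600.0 s
arg = 0.066 / (2 * sqrt(4.91e-12 * 1451649600.0))
= 0.3909
erfc(0.3909) = 0.5804
C = 0.41 * 0.5804 = 0.238%

0.238


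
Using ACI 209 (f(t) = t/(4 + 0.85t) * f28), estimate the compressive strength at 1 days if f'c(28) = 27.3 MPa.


f(1) = 1 / (4 + 0.85 * 1) * 27.3
= 1 / 4.85 * 27.3
= 5.63 MPa

5.63


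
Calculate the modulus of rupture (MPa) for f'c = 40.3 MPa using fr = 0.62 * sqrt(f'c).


fr = 0.62 * sqrt(40.3)
= 3.936 MPa

3.936


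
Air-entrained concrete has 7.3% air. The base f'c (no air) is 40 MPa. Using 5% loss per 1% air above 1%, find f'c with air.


Strength loss = (7.3 - 1) * 5 = 31.5%
f'c = 40 * (1 - 31.5/100)
= 27.4 MPa

27.4


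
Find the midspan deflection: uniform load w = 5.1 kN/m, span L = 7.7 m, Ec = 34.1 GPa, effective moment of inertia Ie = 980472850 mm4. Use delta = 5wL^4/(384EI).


Convert: L = 7.7 m = 7700 mm, Ec = 34.1 GPa = 34100 MPa
delta = 5 * 5.1 * 7700^4 / (384 * 34100 * 980472850)
= 6.98 mm

6.98


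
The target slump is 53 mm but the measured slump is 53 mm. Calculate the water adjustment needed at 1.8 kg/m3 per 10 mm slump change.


Difference = 53 - 53 = 0 mm
Water adjustment = 0 * 1.8 / 10 = 0.0 kg/m3

0.0


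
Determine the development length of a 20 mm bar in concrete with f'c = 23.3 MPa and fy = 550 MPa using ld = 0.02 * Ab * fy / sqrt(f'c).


Ab = pi * 20^2 / 4 = 314.159 mm2
ld = 0.02 * 314.159 * 550 / sqrt(23.3)
= 715.9 mm

715.9


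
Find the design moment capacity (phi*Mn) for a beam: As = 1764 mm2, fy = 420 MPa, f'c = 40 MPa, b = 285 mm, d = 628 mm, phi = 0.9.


a = As * fy / (0.85 * f'c * b)
= 1764 * 420 / (0.85 * 40 * 285)
= 76.4582 mm
Mn = As * fy * (d - a/2) / 10^6
= 436.9495 kN-m
phi*Mn = 0.9 * 436.9495 = 393.25 kN-m

393.25


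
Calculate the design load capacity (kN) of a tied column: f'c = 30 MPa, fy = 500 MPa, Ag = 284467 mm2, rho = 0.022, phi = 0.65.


Ast = rho * Ag = 0.022 * 284467 = 6258.274 mm2
phi*Pn = 0.65 * 0.80 * (0.85 * 30 * (284467 - 6258.274) + 500 * 6258.274) / 1000
= 5316.2 kN

5316.2


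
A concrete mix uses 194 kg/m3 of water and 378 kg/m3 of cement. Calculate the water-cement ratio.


w/c = water / cement
w/c = 194 / 378 = 0.513

0.513


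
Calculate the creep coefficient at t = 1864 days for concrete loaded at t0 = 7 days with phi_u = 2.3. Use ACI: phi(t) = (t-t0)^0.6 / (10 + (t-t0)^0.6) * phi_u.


dt = 1864 - 7 = 1857
phi = 1857^0.6 / (10 + 1857^0.6) * 2.3
= 2.073

2.073


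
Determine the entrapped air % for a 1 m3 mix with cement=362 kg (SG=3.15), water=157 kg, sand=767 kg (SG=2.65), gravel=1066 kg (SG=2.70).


Vol cement = 362 / (3.15 * 1000) = 0.114921 m3
Vol water = 157 / 1000 = 0.157 m3
Vol sand = 767 / (2.65 * 1000) = 0.289434 m3
Vol gravel = 1066 / (2.70 * 1000) = 0.394815 m3
Total solid + water volume = 0.956169 m3
Air = (1 - 0.956169) * 100 = 4.38%

4.38


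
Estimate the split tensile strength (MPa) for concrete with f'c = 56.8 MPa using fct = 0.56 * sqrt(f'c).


fct = 0.56 * sqrt(56.8)
= 0.56 * 7.537
= 4.22 MPa

4.22
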